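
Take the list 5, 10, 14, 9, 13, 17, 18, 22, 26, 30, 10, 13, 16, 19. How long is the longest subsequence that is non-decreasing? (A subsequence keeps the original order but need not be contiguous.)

8

Track the smallest tail for each achievable length (allowing ties):
5 → extends → [5]
10 → extends → [5, 10]
14 → extends → [5, 10, 14]
9 → replaces 10 → [5, 9, 14]
13 → replaces 14 → [5, 9, 13]
17 → extends → [5, 9, 13, 17]
18 → extends → [5, 9, 13, 17, 18]
22 → extends → [5, 9, 13, 17, 18, 22]
26 → extends → [5, 9, 13, 17, 18, 22, 26]
30 → extends → [5, 9, 13, 17, 18, 22, 26, 30]
10 → replaces 13 → [5, 9, 10, 17, 18, 22, 26, 30]
13 → replaces 17 → [5, 9, 10, 13, 18, 22, 26, 30]
16 → replaces 18 → [5, 9, 10, 13, 16, 22, 26, 30]
19 → replaces 22 → [5, 9, 10, 13, 16, 19, 26, 30]
Eight tails, so the longest non-decreasing subsequence has length 8 (e.g. 5, 10, 14, 17, 18, 22, 26, 30).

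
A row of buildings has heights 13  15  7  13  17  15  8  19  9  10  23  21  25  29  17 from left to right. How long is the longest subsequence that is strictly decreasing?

Negate each value so 'decreasing' becomes 'increasing', then run patience tails on the negated sequence:
-13 → extends → [-13]
-15 → replaces -13 → [-15]
-7 → extends → [-15, -7]
-13 → replaces -7 → [-15, -13]
-17 → replaces -15 → [-17, -13]
-15 → replaces -13 → [-17, -15]
-8 → extends → [-17, -15, -8]
-19 → replaces -17 → [-19, -15, -8]
-9 → replaces -8 → [-19, -15, -9]
-10 → replaces -9 → [-19, -15, -10]
-23 → replaces -19 → [-23, -15, -10]
-21 → replaces -15 → [-23, -21, -10]
-25 → replaces -23 → [-25, -21, -10]
-29 → replaces -25 → [-29, -21, -10]
-17 → replaces -10 → [-29, -21, -17]
Three tails, so the longest strictly decreasing subsequence of the original has length 3.

3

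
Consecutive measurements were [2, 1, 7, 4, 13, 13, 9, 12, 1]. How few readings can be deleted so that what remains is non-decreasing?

5

Fewest deletions = n − (longest non-decreasing subsequence).
i:      1  2  3  4  5  6  7  8  9
a[i]:   2  1  7  4 13 13  9 12  1
dp:     1  1  2  2  3  4  3  4  2
max dp = 4, so deletions = 9 − 4 = 5.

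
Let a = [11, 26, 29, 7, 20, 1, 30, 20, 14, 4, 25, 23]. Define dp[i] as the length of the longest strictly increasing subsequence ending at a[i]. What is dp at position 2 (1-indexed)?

2

dp[i] = 1 + max{dp[j] : j<i, a[j]<a[i]} (or 1 if no such j):
i:      1  2  3  4  5  6  7  8  9 10 11 12
a[i]:  11 26 29  7 20  1 30 20 14  4 25 23
dp:     1  2  3  1  2  1  4  2  2  2  3  3
At index 2 the value is 2.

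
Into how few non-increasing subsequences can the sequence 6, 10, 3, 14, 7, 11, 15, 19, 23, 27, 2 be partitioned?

7

Place each on the leftmost legal pile:
6 → new pile 1 (tops now [6])
10 → new pile 2 (tops now [6, 10])
3 → pile 1 (tops now [3, 10])
14 → new pile 3 (tops now [3, 10, 14])
7 → pile 2 (tops now [3, 7, 14])
11 → pile 3 (tops now [3, 7, 11])
15 → new pile 4 (tops now [3, 7, 11, 15])
19 → new pile 5 (tops now [3, 7, 11, 15, 19])
23 → new pile 6 (tops now [3, 7, 11, 15, 19, 23])
27 → new pile 7 (tops now [3, 7, 11, 15, 19, 23, 27])
2 → pile 1 (tops now [2, 7, 11, 15, 19, 23, 27])
Seven piles.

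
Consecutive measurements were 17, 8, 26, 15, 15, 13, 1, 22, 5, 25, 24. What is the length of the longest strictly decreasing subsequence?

Let dp[i] be the longest strictly decreasing subsequence ending at i:
i:      1  2  3  4  5  6  7  8  9 10 11
a[i]:  17  8 26 15 15 13  1 22  5 25 24
dp:     1  2  1  2  2  3  4  2  4  2  3
Maximum is 4.

4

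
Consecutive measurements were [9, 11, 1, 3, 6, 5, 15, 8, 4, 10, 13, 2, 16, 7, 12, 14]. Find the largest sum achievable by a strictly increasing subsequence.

Let S[i] be the best sum of a strictly increasing subsequence ending at i:
i:      1  2  3  4  5  6  7  8  9 10 11 12 13 14 15 16
a[i]:   9 11  1  3  6  5 15  8  4 10 13  2 16  7 12 14
S:      9 20  1  4 10  9 35 18  8 28 41  3 57 17 40 55
Maximum is 57 (e.g. 1 + 3 + 6 + 8 + 10 + 13 + 16).

57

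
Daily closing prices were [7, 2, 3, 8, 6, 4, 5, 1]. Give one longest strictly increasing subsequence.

Patience tails give the LIS length; then backtrack through the dp parents:
7 → extends → [7]
2 → replaces 7 → [2]
3 → extends → [2, 3]
8 → extends → [2, 3, 8]
6 → replaces 8 → [2, 3, 6]
4 → replaces 6 → [2, 3, 4]
5 → extends → [2, 3, 4, 5]
1 → replaces 2 → [1, 3, 4, 5]
Length 4; one witness is 2, 3, 4, 5.

2, 3, 4, 5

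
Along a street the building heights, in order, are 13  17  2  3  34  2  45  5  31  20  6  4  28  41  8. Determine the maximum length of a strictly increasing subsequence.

6

Track the smallest tail for each achievable length (strict):
13 → extends → [13]
17 → extends → [13, 17]
2 → replaces 13 → [2, 17]
3 → replaces 17 → [2, 3]
34 → extends → [2, 3, 34]
2 → already a tail → [2, 3, 34]
45 → extends → [2, 3, 34, 45]
5 → replaces 34 → [2, 3, 5, 45]
31 → replaces 45 → [2, 3, 5, 31]
20 → replaces 31 → [2, 3, 5, 20]
6 → replaces 20 → [2, 3, 5, 6]
4 → replaces 5 → [2, 3, 4, 6]
28 → extends → [2, 3, 4, 6, 28]
41 → extends → [2, 3, 4, 6, 28, 41]
8 → replaces 28 → [2, 3, 4, 6, 8, 41]
Six tails, so the longest strictly increasing subsequence has length 6 (e.g. 2, 3, 5, 20, 28, 41).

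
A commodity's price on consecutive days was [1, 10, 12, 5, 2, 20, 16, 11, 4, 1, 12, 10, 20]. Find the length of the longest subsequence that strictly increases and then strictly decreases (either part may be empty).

inc[i] = longest strictly increasing subsequence ending at i; dec[i] = longest strictly decreasing subsequence starting at i:
i:      1  2  3  4  5  6  7  8  9 10 11 12 13
a[i]:   1 10 12  5  2 20 16 11  4  1 12 10 20
inc:    1  2  3  2  2  4  4  3  3  1  4  4  5
dec:    1  4  4  3  2  5  4  3  2  1  2  1  1
Best peak at i=6 (value 20): inc=4, dec=5, length 4+5−1 = 8.

8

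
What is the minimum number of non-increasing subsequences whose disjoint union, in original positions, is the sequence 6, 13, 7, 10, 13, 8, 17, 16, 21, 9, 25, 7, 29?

8

Place each on the leftmost legal pile:
6 → new pile 1 (tops now [6])
13 → new pile 2 (tops now [6, 13])
7 → pile 2 (tops now [6, 7])
10 → new pile 3 (tops now [6, 7, 10])
13 → new pile 4 (tops now [6, 7, 10, 13])
8 → pile 3 (tops now [6, 7, 8, 13])
17 → new pile 5 (tops now [6, 7, 8, 13, 17])
16 → pile 5 (tops now [6, 7, 8, 13, 16])
21 → new pile 6 (tops now [6, 7, 8, 13, 16, 21])
9 → pile 4 (tops now [6, 7, 8, 9, 16, 21])
25 → new pile 7 (tops now [6, 7, 8, 9, 16, 21, 25])
7 → pile 2 (tops now [6, 7, 8, 9, 16, 21, 25])
29 → new pile 8 (tops now [6, 7, 8, 9, 16, 21, 25, 29])
Eight piles.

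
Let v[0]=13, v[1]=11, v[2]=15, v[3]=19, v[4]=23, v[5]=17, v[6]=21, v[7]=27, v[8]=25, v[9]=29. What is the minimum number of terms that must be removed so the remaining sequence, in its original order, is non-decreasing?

Fewest deletions = n − (longest non-decreasing subsequence).
i:      0  1  2  3  4  5  6  7  8  9
v[i]:  13 11 15 19 23 17 21 27 25 29
dp:     1  1  2  3  4  3  4  5  5  6
max dp = 6, so deletions = 10 − 6 = 4.

4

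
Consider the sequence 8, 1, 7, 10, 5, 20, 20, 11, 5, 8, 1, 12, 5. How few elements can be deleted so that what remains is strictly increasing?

8

Fewest deletions = n − (longest strictly increasing subsequence).
Patience tails:
8 → extends → [8]
1 → replaces 8 → [1]
7 → extends → [1, 7]
10 → extends → [1, 7, 10]
5 → replaces 7 → [1, 5, 10]
20 → extends → [1, 5, 10, 20]
20 → already a tail → [1, 5, 10, 20]
11 → replaces 20 → [1, 5, 10, 11]
5 → already a tail → [1, 5, 10, 11]
8 → replaces 10 → [1, 5, 8, 11]
1 → already a tail → [1, 5, 8, 11]
12 → extends → [1, 5, 8, 11, 12]
5 → already a tail → [1, 5, 8, 11, 12]
Longest strictly increasing subsequence has length 5, so deletions = 13 − 5 = 8.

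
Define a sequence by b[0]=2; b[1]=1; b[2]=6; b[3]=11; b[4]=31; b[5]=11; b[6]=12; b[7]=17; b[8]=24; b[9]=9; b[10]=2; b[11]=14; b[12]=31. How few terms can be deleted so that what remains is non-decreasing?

5

Fewest deletions = n − (longest non-decreasing subsequence).
i:      0  1  2  3  4  5  6  7  8  9 10 11 12
b[i]:   2  1  6 11 31 11 12 17 24  9  2 14 31
dp:     1  1  2  3  4  4  5  6  7  3  2  6  8
max dp = 8, so deletions = 13 − 8 = 5.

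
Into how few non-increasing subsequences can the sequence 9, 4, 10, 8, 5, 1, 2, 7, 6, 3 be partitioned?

3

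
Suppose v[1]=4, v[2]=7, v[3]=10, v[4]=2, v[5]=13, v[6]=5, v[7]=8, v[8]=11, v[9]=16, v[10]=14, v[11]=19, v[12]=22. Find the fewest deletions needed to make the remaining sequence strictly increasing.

Fewest deletions = n − (longest strictly increasing subsequence).
Patience tails:
4 → extends → [4]
7 → extends → [4, 7]
10 → extends → [4, 7, 10]
2 → replaces 4 → [2, 7, 10]
13 → extends → [2, 7, 10, 13]
5 → replaces 7 → [2, 5, 10, 13]
8 → replaces 10 → [2, 5, 8, 13]
11 → replaces 13 → [2, 5, 8, 11]
16 → extends → [2, 5, 8, 11, 16]
14 → replaces 16 → [2, 5, 8, 11, 14]
19 → extends → [2, 5, 8, 11, 14, 19]
22 → extends → [2, 5, 8, 11, 14, 19, 22]
Longest strictly increasing subsequence has length 7, so deletions = 12 − 7 = 5.

5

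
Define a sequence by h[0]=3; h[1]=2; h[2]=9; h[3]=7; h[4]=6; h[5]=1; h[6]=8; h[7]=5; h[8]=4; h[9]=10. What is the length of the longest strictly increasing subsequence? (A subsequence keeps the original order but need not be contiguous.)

Track the smallest tail for each achievable length (strict):
3 → extends → [3]
2 → replaces 3 → [2]
9 → extends → [2, 9]
7 → replaces 9 → [2, 7]
6 → replaces 7 → [2, 6]
1 → replaces 2 → [1, 6]
8 → extends → [1, 6, 8]
5 → replaces 6 → [1, 5, 8]
4 → replaces 5 → [1, 4, 8]
10 → extends → [1, 4, 8, 10]
Four tails, so the longest strictly increasing subsequence has length 4 (e.g. 3, 7, 8, 10).

4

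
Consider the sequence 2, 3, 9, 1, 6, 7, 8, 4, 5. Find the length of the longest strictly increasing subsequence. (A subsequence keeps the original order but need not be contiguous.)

5

Track the smallest tail for each achievable length (strict):
2 → extends → [2]
3 → extends → [2, 3]
9 → extends → [2, 3, 9]
1 → replaces 2 → [1, 3, 9]
6 → replaces 9 → [1, 3, 6]
7 → extends → [1, 3, 6, 7]
8 → extends → [1, 3, 6, 7, 8]
4 → replaces 6 → [1, 3, 4, 7, 8]
5 → replaces 7 → [1, 3, 4, 5, 8]
Five tails, so the longest strictly increasing subsequence has length 5 (e.g. 2, 3, 6, 7, 8).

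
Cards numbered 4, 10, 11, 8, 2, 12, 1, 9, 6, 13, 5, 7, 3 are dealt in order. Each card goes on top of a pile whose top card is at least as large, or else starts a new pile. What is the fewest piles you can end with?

5

The minimum number of non-increasing subsequences covering a sequence equals the length of its longest strictly increasing subsequence.
LIS length is 5 (e.g. 4, 10, 11, 12, 13), so 5 piles are needed.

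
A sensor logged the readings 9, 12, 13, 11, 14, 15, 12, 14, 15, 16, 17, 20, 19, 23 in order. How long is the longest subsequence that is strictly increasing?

Track the smallest tail for each achievable length (strict):
9 → extends → [9]
12 → extends → [9, 12]
13 → extends → [9, 12, 13]
11 → replaces 12 → [9, 11, 13]
14 → extends → [9, 11, 13, 14]
15 → extends → [9, 11, 13, 14, 15]
12 → replaces 13 → [9, 11, 12, 14, 15]
14 → already a tail → [9, 11, 12, 14, 15]
15 → already a tail → [9, 11, 12, 14, 15]
16 → extends → [9, 11, 12, 14, 15, 16]
17 → extends → [9, 11, 12, 14, 15, 16, 17]
20 → extends → [9, 11, 12, 14, 15, 16, 17, 20]
19 → replaces 20 → [9, 11, 12, 14, 15, 16, 17, 19]
23 → extends → [9, 11, 12, 14, 15, 16, 17, 19, 23]
Nine tails, so the longest strictly increasing subsequence has length 9 (e.g. 9, 12, 13, 14, 15, 16, 17, 20, 23).

9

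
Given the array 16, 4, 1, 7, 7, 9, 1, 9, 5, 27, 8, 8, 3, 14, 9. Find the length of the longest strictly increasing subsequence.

Track the smallest tail for each achievable length (strict):
16 → extends → [16]
4 → replaces 16 → [4]
1 → replaces 4 → [1]
7 → extends → [1, 7]
7 → already a tail → [1, 7]
9 → extends → [1, 7, 9]
1 → already a tail → [1, 7, 9]
9 → already a tail → [1, 7, 9]
5 → replaces 7 → [1, 5, 9]
27 → extends → [1, 5, 9, 27]
8 → replaces 9 → [1, 5, 8, 27]
8 → already a tail → [1, 5, 8, 27]
3 → replaces 5 → [1, 3, 8, 27]
14 → replaces 27 → [1, 3, 8, 14]
9 → replaces 14 → [1, 3, 8, 9]
Four tails, so the longest strictly increasing subsequence has length 4 (e.g. 4, 7, 9, 27).

4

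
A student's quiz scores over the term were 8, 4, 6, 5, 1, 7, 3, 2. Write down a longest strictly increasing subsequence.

4, 6, 7

Patience tails give the LIS length; then backtrack through the dp parents:
8 → extends → [8]
4 → replaces 8 → [4]
6 → extends → [4, 6]
5 → replaces 6 → [4, 5]
1 → replaces 4 → [1, 5]
7 → extends → [1, 5, 7]
3 → replaces 5 → [1, 3, 7]
2 → replaces 3 → [1, 2, 7]
Length 3; one witness is 4, 6, 7.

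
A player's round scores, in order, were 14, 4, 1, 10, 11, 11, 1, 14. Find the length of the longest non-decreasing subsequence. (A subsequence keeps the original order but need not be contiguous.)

Let dp[i] be the length of the longest such subsequence ending at index i:
i:      1  2  3  4  5  6  7  8
a[i]:  14  4  1 10 11 11  1 14
dp:     1  1  1  2  3  4  2  5
Maximum dp value is 5.

5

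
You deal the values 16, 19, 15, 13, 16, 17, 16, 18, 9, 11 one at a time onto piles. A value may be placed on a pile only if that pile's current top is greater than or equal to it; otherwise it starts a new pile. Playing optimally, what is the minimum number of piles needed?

4

Place each on the leftmost legal pile:
16 → new pile 1 (tops now [16])
19 → new pile 2 (tops now [16, 19])
15 → pile 1 (tops now [15, 19])
13 → pile 1 (tops now [13, 19])
16 → pile 2 (tops now [13, 16])
17 → new pile 3 (tops now [13, 16, 17])
16 → pile 2 (tops now [13, 16, 17])
18 → new pile 4 (tops now [13, 16, 17, 18])
9 → pile 1 (tops now [9, 16, 17, 18])
11 → pile 2 (tops now [9, 11, 17, 18])
Four piles.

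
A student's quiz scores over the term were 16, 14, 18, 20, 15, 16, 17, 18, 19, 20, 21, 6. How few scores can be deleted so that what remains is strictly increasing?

4

Fewest deletions = n − (longest strictly increasing subsequence).
Patience tails:
16 → extends → [16]
14 → replaces 16 → [14]
18 → extends → [14, 18]
20 → extends → [14, 18, 20]
15 → replaces 18 → [14, 15, 20]
16 → replaces 20 → [14, 15, 16]
17 → extends → [14, 15, 16, 17]
18 → extends → [14, 15, 16, 17, 18]
19 → extends → [14, 15, 16, 17, 18, 19]
20 → extends → [14, 15, 16, 17, 18, 19, 20]
21 → extends → [14, 15, 16, 17, 18, 19, 20, 21]
6 → replaces 14 → [6, 15, 16, 17, 18, 19, 20, 21]
Longest strictly increasing subsequence has length 8, so deletions = 12 − 8 = 4.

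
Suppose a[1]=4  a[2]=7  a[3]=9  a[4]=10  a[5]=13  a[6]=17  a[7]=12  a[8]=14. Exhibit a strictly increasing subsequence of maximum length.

Patience tails give the LIS length; then backtrack through the dp parents:
4 → extends → [4]
7 → extends → [4, 7]
9 → extends → [4, 7, 9]
10 → extends → [4, 7, 9, 10]
13 → extends → [4, 7, 9, 10, 13]
17 → extends → [4, 7, 9, 10, 13, 17]
12 → replaces 13 → [4, 7, 9, 10, 12, 17]
14 → replaces 17 → [4, 7, 9, 10, 12, 14]
Length 6; one witness is 4, 7, 9, 10, 13, 17.

4, 7, 9, 10, 13, 17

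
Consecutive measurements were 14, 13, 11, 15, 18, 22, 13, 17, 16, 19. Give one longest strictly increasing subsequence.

14, 15, 18, 22

Patience tails give the LIS length; then backtrack through the dp parents:
14 → extends → [14]
13 → replaces 14 → [13]
11 → replaces 13 → [11]
15 → extends → [11, 15]
18 → extends → [11, 15, 18]
22 → extends → [11, 15, 18, 22]
13 → replaces 15 → [11, 13, 18, 22]
17 → replaces 18 → [11, 13, 17, 22]
16 → replaces 17 → [11, 13, 16, 22]
19 → replaces 22 → [11, 13, 16, 19]
Length 4; one witness is 14, 15, 18, 22.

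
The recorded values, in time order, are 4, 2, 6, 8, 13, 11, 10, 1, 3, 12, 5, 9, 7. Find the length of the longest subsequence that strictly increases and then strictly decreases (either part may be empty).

inc[i] = longest strictly increasing subsequence ending at i; dec[i] = longest strictly decreasing subsequence starting at i:
i:      1  2  3  4  5  6  7  8  9 10 11 12 13
a[i]:   4  2  6  8 13 11 10  1  3 12  5  9  7
inc:    1  1  2  3  4  4  4  1  2  5  3  4  4
dec:    3  2  2  2  5  4  3  1  1  3  1  2  1
Best peak at i=5 (value 13): inc=4, dec=5, length 4+5−1 = 8.

8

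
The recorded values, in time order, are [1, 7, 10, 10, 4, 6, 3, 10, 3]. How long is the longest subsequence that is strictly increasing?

Track the smallest tail for each achievable length (strict):
1 → extends → [1]
7 → extends → [1, 7]
10 → extends → [1, 7, 10]
10 → already a tail → [1, 7, 10]
4 → replaces 7 → [1, 4, 10]
6 → replaces 10 → [1, 4, 6]
3 → replaces 4 → [1, 3, 6]
10 → extends → [1, 3, 6, 10]
3 → already a tail → [1, 3, 6, 10]
Four tails, so the longest strictly increasing subsequence has length 4 (e.g. 1, 4, 6, 10).

4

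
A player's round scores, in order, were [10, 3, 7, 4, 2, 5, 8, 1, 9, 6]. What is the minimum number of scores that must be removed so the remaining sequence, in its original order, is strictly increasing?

5

Fewest deletions = n − (longest strictly increasing subsequence).
i:      1  2  3  4  5  6  7  8  9 10
a[i]:  10  3  7  4  2  5  8  1  9  6
dp:     1  1  2  2  1  3  4  1  5  4
max dp = 5, so deletions = 10 − 5 = 5.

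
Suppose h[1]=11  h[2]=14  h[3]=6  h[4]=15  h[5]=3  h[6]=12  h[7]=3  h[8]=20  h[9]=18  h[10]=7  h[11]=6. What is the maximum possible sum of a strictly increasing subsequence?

Let S[i] be the best sum of a strictly increasing subsequence ending at i:
i:      1  2  3  4  5  6  7  8  9 10 11
h[i]:  11 14  6 15  3 12  3 20 18  7  6
S:     11 25  6 40  3 23  3 60 58 13  9
Maximum is 60 (e.g. 11 + 14 + 15 + 20).

60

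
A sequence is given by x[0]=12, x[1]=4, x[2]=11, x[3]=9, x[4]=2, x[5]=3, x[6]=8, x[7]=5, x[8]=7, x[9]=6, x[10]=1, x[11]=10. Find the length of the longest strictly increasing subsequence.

5

Let dp[i] be the length of the longest such subsequence ending at index i:
i:      0  1  2  3  4  5  6  7  8  9 10 11
x[i]:  12  4 11  9  2  3  8  5  7  6  1 10
dp:     1  1  2  2  1  2  3  3  4  4  1  5
Maximum dp value is 5.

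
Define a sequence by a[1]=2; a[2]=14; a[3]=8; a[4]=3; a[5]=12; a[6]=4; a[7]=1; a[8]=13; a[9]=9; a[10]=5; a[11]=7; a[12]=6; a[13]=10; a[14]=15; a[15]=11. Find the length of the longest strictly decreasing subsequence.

5

Let dp[i] be the longest strictly decreasing subsequence ending at i:
i:      1  2  3  4  5  6  7  8  9 10 11 12 13 14 15
a[i]:   2 14  8  3 12  4  1 13  9  5  7  6 10 15 11
dp:     1  1  2  3  2  3  4  2  3  4  4  5  3  1  3
Maximum is 5.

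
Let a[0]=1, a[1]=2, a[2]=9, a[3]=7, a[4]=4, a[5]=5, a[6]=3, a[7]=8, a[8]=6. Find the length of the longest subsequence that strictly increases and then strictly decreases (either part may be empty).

6

inc[i] = longest strictly increasing subsequence ending at i; dec[i] = longest strictly decreasing subsequence starting at i:
i:     0 1 2 3 4 5 6 7 8
a[i]:  1 2 9 7 4 5 3 8 6
inc:   1 2 3 3 3 4 3 5 5
dec:   1 1 4 3 2 2 1 2 1
Best peak at i=2 (value 9): inc=3, dec=4, length 3+4−1 = 6.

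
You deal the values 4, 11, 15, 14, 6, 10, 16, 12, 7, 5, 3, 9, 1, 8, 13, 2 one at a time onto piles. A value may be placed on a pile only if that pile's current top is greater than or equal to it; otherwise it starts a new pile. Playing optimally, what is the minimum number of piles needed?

5

The minimum number of non-increasing subsequences covering a sequence equals the length of its longest strictly increasing subsequence.
LIS length is 5 (e.g. 4, 6, 10, 12, 13), so 5 piles are needed.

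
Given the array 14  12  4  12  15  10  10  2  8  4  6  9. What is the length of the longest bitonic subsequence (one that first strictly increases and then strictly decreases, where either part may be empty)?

6

inc[i] = longest strictly increasing subsequence ending at i; dec[i] = longest strictly decreasing subsequence starting at i:
i:      1  2  3  4  5  6  7  8  9 10 11 12
a[i]:  14 12  4 12 15 10 10  2  8  4  6  9
inc:    1  1  1  2  3  2  2  1  2  2  3  4
dec:    5  4  2  4  4  3  3  1  2  1  1  1
Best peak at i=5 (value 15): inc=3, dec=4, length 3+4−1 = 6.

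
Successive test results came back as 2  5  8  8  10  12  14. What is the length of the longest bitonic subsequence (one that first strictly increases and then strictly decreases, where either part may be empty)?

6

inc[i] = longest strictly increasing subsequence ending at i; dec[i] = longest strictly decreasing subsequence starting at i:
i:      1  2  3  4  5  6  7
a[i]:   2  5  8  8 10 12 14
inc:    1  2  3  3  4  5  6
dec:    1  1  1  1  1  1  1
Best peak at i=7 (value 14): inc=6, dec=1, length 6+1−1 = 6.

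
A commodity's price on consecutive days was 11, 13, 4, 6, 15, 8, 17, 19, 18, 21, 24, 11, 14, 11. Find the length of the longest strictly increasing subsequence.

Let dp[i] be the length of the longest such subsequence ending at index i:
i:      1  2  3  4  5  6  7  8  9 10 11 12 13 14
a[i]:  11 13  4  6 15  8 17 19 18 21 24 11 14 11
dp:     1  2  1  2  3  3  4  5  5  6  7  4  5  4
Maximum dp value is 7.

7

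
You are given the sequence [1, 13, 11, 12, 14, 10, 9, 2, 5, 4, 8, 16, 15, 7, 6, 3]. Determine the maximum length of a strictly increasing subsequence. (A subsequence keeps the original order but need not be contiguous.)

5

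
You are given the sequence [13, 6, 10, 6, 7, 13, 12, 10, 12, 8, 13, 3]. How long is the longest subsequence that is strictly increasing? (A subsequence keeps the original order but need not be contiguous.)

5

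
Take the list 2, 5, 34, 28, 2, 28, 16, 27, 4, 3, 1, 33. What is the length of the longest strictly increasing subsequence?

Let dp[i] be the length of the longest such subsequence ending at index i:
i:      1  2  3  4  5  6  7  8  9 10 11 12
a[i]:   2  5 34 28  2 28 16 27  4  3  1 33
dp:     1  2  3  3  1  3  3  4  2  2  1  5
Maximum dp value is 5.

5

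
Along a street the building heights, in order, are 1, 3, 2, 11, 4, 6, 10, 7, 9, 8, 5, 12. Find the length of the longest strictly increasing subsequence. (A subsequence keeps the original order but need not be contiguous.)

7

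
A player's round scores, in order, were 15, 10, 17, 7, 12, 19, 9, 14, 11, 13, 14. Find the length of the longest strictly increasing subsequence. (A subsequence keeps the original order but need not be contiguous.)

5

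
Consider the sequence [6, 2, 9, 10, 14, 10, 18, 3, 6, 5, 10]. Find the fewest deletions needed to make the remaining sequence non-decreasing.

6

Fewest deletions = n − (longest non-decreasing subsequence).
i:      1  2  3  4  5  6  7  8  9 10 11
a[i]:   6  2  9 10 14 10 18  3  6  5 10
dp:     1  1  2  3  4  4  5  2  3  3  5
max dp = 5, so deletions = 11 − 5 = 6.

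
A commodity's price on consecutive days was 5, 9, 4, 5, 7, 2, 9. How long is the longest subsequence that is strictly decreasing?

3

Let dp[i] be the longest strictly decreasing subsequence ending at i:
i:     1 2 3 4 5 6 7
a[i]:  5 9 4 5 7 2 9
dp:    1 1 2 2 2 3 1
Maximum is 3.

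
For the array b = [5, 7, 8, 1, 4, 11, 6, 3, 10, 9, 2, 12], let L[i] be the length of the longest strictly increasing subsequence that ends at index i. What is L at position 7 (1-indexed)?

3

dp[i] = 1 + max{dp[j] : j<i, b[j]<b[i]} (or 1 if no such j):
i:      1  2  3  4  5  6  7  8  9 10 11 12
b[i]:   5  7  8  1  4 11  6  3 10  9  2 12
dp:     1  2  3  1  2  4  3  2  4  4  2  5
At index 7 the value is 3.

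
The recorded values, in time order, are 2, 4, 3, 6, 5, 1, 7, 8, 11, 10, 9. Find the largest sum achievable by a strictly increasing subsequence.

Let S[i] be the best sum of a strictly increasing subsequence ending at i:
i:      1  2  3  4  5  6  7  8  9 10 11
a[i]:   2  4  3  6  5  1  7  8 11 10  9
S:      2  6  5 12 11  1 19 27 38 37 36
Maximum is 38 (e.g. 2 + 4 + 6 + 7 + 8 + 11).

38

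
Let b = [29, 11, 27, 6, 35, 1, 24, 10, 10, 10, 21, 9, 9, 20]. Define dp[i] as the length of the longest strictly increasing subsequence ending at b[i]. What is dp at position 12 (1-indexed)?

2

dp[i] = 1 + max{dp[j] : j<i, b[j]<b[i]} (or 1 if no such j):
i:      1  2  3  4  5  6  7  8  9 10 11 12 13 14
b[i]:  29 11 27  6 35  1 24 10 10 10 21  9  9 20
dp:     1  1  2  1  3  1  2  2  2  2  3  2  2  3
At index 12 the value is 2.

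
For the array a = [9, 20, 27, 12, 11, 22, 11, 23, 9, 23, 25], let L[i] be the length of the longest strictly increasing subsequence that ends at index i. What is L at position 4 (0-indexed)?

dp[i] = 1 + max{dp[j] : j<i, a[j]<a[i]} (or 1 if no such j):
i:      0  1  2  3  4  5  6  7  8  9 10
a[i]:   9 20 27 12 11 22 11 23  9 23 25
dp:     1  2  3  2  2  3  2  4  1  4  5
At index 4 the value is 2.

2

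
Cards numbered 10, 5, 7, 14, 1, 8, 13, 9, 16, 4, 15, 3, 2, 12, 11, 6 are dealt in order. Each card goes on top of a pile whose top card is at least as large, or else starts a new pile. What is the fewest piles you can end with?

5

Place each on the leftmost legal pile:
10 → new pile 1 (tops now [10])
5 → pile 1 (tops now [5])
7 → new pile 2 (tops now [5, 7])
14 → new pile 3 (tops now [5, 7, 14])
1 → pile 1 (tops now [1, 7, 14])
8 → pile 3 (tops now [1, 7, 8])
13 → new pile 4 (tops now [1, 7, 8, 13])
9 → pile 4 (tops now [1, 7, 8, 9])
16 → new pile 5 (tops now [1, 7, 8, 9, 16])
4 → pile 2 (tops now [1, 4, 8, 9, 16])
15 → pile 5 (tops now [1, 4, 8, 9, 15])
3 → pile 2 (tops now [1, 3, 8, 9, 15])
2 → pile 2 (tops now [1, 2, 8, 9, 15])
12 → pile 5 (tops now [1, 2, 8, 9, 12])
11 → pile 5 (tops now [1, 2, 8, 9, 11])
6 → pile 3 (tops now [1, 2, 6, 9, 11])
Five piles.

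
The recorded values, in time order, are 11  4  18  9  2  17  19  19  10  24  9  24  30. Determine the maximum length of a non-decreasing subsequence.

Track the smallest tail for each achievable length (allowing ties):
11 → extends → [11]
4 → replaces 11 → [4]
18 → extends → [4, 18]
9 → replaces 18 → [4, 9]
2 → replaces 4 → [2, 9]
17 → extends → [2, 9, 17]
19 → extends → [2, 9, 17, 19]
19 → extends → [2, 9, 17, 19, 19]
10 → replaces 17 → [2, 9, 10, 19, 19]
24 → extends → [2, 9, 10, 19, 19, 24]
9 → replaces 10 → [2, 9, 9, 19, 19, 24]
24 → extends → [2, 9, 9, 19, 19, 24, 24]
30 → extends → [2, 9, 9, 19, 19, 24, 24, 30]
Eight tails, so the longest non-decreasing subsequence has length 8 (e.g. 4, 9, 17, 19, 19, 24, 24, 30).

8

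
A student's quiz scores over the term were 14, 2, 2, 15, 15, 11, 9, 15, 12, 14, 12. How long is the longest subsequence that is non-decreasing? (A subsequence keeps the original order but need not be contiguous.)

5

Let dp[i] be the length of the longest such subsequence ending at index i:
i:      1  2  3  4  5  6  7  8  9 10 11
a[i]:  14  2  2 15 15 11  9 15 12 14 12
dp:     1  1  2  3  4  3  3  5  4  5  5
Maximum dp value is 5.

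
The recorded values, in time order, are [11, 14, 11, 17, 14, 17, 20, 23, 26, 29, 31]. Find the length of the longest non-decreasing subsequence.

9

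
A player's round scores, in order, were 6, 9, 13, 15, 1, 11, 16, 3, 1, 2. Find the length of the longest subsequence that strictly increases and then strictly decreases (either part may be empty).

7

inc[i] = longest strictly increasing subsequence ending at i; dec[i] = longest strictly decreasing subsequence starting at i:
i:      1  2  3  4  5  6  7  8  9 10
a[i]:   6  9 13 15  1 11 16  3  1  2
inc:    1  2  3  4  1  3  5  2  1  2
dec:    3  3  4  4  1  3  3  2  1  1
Best peak at i=4 (value 15): inc=4, dec=4, length 4+4−1 = 7.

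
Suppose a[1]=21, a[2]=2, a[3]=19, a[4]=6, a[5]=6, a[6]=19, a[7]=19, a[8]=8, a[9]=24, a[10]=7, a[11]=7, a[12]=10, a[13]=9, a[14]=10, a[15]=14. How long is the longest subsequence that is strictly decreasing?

Negate each value so 'decreasing' becomes 'increasing', then run patience tails on the negated sequence:
-21 → extends → [-21]
-2 → extends → [-21, -2]
-19 → replaces -2 → [-21, -19]
-6 → extends → [-21, -19, -6]
-6 → already a tail → [-21, -19, -6]
-19 → already a tail → [-21, -19, -6]
-19 → already a tail → [-21, -19, -6]
-8 → replaces -6 → [-21, -19, -8]
-24 → replaces -21 → [-24, -19, -8]
-7 → extends → [-24, -19, -8, -7]
-7 → already a tail → [-24, -19, -8, -7]
-10 → replaces -8 → [-24, -19, -10, -7]
-9 → replaces -7 → [-24, -19, -10, -9]
-10 → already a tail → [-24, -19, -10, -9]
-14 → replaces -10 → [-24, -19, -14, -9]
Four tails, so the longest strictly decreasing subsequence of the original has length 4.

4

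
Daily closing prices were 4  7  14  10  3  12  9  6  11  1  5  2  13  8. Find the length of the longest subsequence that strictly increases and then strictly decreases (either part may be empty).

8

inc[i] = longest strictly increasing subsequence ending at i; dec[i] = longest strictly decreasing subsequence starting at i:
i:      1  2  3  4  5  6  7  8  9 10 11 12 13 14
a[i]:   4  7 14 10  3 12  9  6 11  1  5  2 13  8
inc:    1  2  3  3  1  4  3  2  4  1  2  2  5  3
dec:    3  4  6  5  2  5  4  3  3  1  2  1  2  1
Best peak at i=3 (value 14): inc=3, dec=6, length 3+6−1 = 8.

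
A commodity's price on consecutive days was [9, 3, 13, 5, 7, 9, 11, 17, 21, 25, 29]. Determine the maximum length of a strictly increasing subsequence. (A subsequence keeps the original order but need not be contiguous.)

9

Track the smallest tail for each achievable length (strict):
9 → extends → [9]
3 → replaces 9 → [3]
13 → extends → [3, 13]
5 → replaces 13 → [3, 5]
7 → extends → [3, 5, 7]
9 → extends → [3, 5, 7, 9]
11 → extends → [3, 5, 7, 9, 11]
17 → extends → [3, 5, 7, 9, 11, 17]
21 → extends → [3, 5, 7, 9, 11, 17, 21]
25 → extends → [3, 5, 7, 9, 11, 17, 21, 25]
29 → extends → [3, 5, 7, 9, 11, 17, 21, 25, 29]
Nine tails, so the longest strictly increasing subsequence has length 9 (e.g. 3, 5, 7, 9, 11, 17, 21, 25, 29).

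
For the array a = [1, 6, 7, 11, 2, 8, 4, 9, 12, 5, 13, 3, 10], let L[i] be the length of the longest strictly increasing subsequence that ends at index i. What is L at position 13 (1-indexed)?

6

dp[i] = 1 + max{dp[j] : j<i, a[j]<a[i]} (or 1 if no such j):
i:      1  2  3  4  5  6  7  8  9 10 11 12 13
a[i]:   1  6  7 11  2  8  4  9 12  5 13  3 10
dp:     1  2  3  4  2  4  3  5  6  4  7  3  6
At index 13 the value is 6.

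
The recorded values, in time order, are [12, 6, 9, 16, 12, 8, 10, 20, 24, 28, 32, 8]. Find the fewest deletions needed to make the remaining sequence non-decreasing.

5

Fewest deletions = n − (longest non-decreasing subsequence).
Patience tails:
12 → extends → [12]
6 → replaces 12 → [6]
9 → extends → [6, 9]
16 → extends → [6, 9, 16]
12 → replaces 16 → [6, 9, 12]
8 → replaces 9 → [6, 8, 12]
10 → replaces 12 → [6, 8, 10]
20 → extends → [6, 8, 10, 20]
24 → extends → [6, 8, 10, 20, 24]
28 → extends → [6, 8, 10, 20, 24, 28]
32 → extends → [6, 8, 10, 20, 24, 28, 32]
8 → replaces 10 → [6, 8, 8, 20, 24, 28, 32]
Longest non-decreasing subsequence has length 7, so deletions = 12 − 7 = 5.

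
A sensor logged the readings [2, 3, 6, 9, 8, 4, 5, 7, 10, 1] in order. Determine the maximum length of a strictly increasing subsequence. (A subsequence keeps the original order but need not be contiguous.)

6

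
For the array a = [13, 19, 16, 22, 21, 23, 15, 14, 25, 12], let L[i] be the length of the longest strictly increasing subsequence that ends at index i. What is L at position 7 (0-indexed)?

dp[i] = 1 + max{dp[j] : j<i, a[j]<a[i]} (or 1 if no such j):
i:      0  1  2  3  4  5  6  7  8  9
a[i]:  13 19 16 22 21 23 15 14 25 12
dp:     1  2  2  3  3  4  2  2  5  1
At index 7 the value is 2.

2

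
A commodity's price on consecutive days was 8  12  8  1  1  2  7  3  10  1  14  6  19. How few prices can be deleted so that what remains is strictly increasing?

7

Fewest deletions = n − (longest strictly increasing subsequence).
i:      1  2  3  4  5  6  7  8  9 10 11 12 13
a[i]:   8 12  8  1  1  2  7  3 10  1 14  6 19
dp:     1  2  1  1  1  2  3  3  4  1  5  4  6
max dp = 6, so deletions = 13 − 6 = 7.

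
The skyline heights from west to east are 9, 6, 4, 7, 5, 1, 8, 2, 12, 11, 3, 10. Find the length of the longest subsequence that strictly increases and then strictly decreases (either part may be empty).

inc[i] = longest strictly increasing subsequence ending at i; dec[i] = longest strictly decreasing subsequence starting at i:
i:      1  2  3  4  5  6  7  8  9 10 11 12
a[i]:   9  6  4  7  5  1  8  2 12 11  3 10
inc:    1  1  1  2  2  1  3  2  4  4  3  4
dec:    4  3  2  3  2  1  2  1  3  2  1  1
Best peak at i=9 (value 12): inc=4, dec=3, length 4+3−1 = 6.

6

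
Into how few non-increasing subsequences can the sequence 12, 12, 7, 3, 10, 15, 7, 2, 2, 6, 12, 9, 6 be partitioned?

3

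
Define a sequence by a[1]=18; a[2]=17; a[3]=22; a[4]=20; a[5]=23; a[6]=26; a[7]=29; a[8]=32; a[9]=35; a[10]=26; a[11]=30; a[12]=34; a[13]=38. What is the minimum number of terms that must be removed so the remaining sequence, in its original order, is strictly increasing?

Fewest deletions = n − (longest strictly increasing subsequence).
i:      1  2  3  4  5  6  7  8  9 10 11 12 13
a[i]:  18 17 22 20 23 26 29 32 35 26 30 34 38
dp:     1  1  2  2  3  4  5  6  7  4  6  7  8
max dp = 8, so deletions = 13 − 8 = 5.

5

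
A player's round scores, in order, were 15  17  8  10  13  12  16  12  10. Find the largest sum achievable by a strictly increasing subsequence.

47

Let S[i] be the best sum of a strictly increasing subsequence ending at i:
i:      1  2  3  4  5  6  7  8  9
a[i]:  15 17  8 10 13 12 16 12 10
S:     15 32  8 18 31 30 47 30 18
Maximum is 47 (e.g. 8 + 10 + 13 + 16).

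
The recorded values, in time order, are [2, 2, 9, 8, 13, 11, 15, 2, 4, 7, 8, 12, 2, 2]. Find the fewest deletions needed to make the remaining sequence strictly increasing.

Fewest deletions = n − (longest strictly increasing subsequence).
Patience tails:
2 → extends → [2]
2 → already a tail → [2]
9 → extends → [2, 9]
8 → replaces 9 → [2, 8]
13 → extends → [2, 8, 13]
11 → replaces 13 → [2, 8, 11]
15 → extends → [2, 8, 11, 15]
2 → already a tail → [2, 8, 11, 15]
4 → replaces 8 → [2, 4, 11, 15]
7 → replaces 11 → [2, 4, 7, 15]
8 → replaces 15 → [2, 4, 7, 8]
12 → extends → [2, 4, 7, 8, 12]
2 → already a tail → [2, 4, 7, 8, 12]
2 → already a tail → [2, 4, 7, 8, 12]
Longest strictly increasing subsequence has length 5, so deletions = 14 − 5 = 9.

9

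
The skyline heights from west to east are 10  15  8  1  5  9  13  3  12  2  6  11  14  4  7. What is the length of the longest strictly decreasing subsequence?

5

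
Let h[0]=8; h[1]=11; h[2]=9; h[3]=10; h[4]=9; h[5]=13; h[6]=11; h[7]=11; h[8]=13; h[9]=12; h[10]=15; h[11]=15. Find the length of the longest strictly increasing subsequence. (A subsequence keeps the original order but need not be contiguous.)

6

Track the smallest tail for each achievable length (strict):
8 → extends → [8]
11 → extends → [8, 11]
9 → replaces 11 → [8, 9]
10 → extends → [8, 9, 10]
9 → already a tail → [8, 9, 10]
13 → extends → [8, 9, 10, 13]
11 → replaces 13 → [8, 9, 10, 11]
11 → already a tail → [8, 9, 10, 11]
13 → extends → [8, 9, 10, 11, 13]
12 → replaces 13 → [8, 9, 10, 11, 12]
15 → extends → [8, 9, 10, 11, 12, 15]
15 → already a tail → [8, 9, 10, 11, 12, 15]
Six tails, so the longest strictly increasing subsequence has length 6 (e.g. 8, 9, 10, 11, 13, 15).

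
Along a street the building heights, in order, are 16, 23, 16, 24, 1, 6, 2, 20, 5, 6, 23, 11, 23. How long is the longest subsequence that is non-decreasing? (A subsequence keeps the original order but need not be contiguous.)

Let dp[i] be the length of the longest such subsequence ending at index i:
i:      1  2  3  4  5  6  7  8  9 10 11 12 13
a[i]:  16 23 16 24  1  6  2 20  5  6 23 11 23
dp:     1  2  2  3  1  2  2  3  3  4  5  5  6
Maximum dp value is 6.

6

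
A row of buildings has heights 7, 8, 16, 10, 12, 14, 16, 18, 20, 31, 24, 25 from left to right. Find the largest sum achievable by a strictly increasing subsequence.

154

Let S[i] be the best sum of a strictly increasing subsequence ending at i:
i:       1   2   3   4   5   6   7   8   9  10  11  12
a[i]:    7   8  16  10  12  14  16  18  20  31  24  25
S:       7  15  31  25  37  51  67  85 105 136 129 154
Maximum is 154 (e.g. 7 + 8 + 10 + 12 + 14 + 16 + 18 + 20 + 24 + 25).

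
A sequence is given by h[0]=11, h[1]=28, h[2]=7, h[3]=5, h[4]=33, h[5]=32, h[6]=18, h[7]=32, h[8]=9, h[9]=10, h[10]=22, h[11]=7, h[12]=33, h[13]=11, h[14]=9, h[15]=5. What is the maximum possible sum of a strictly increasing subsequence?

104

Let S[i] be the best sum of a strictly increasing subsequence ending at i:
i:       0   1   2   3   4   5   6   7   8   9  10  11  12  13  14  15
h[i]:   11  28   7   5  33  32  18  32   9  10  22   7  33  11   9   5
S:      11  39   7   5  72  71  29  71  16  26  51  12 104  37  21   5
Maximum is 104 (e.g. 11 + 28 + 32 + 33).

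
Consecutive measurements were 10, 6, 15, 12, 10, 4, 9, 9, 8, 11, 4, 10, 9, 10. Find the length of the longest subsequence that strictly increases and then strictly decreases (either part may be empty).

inc[i] = longest strictly increasing subsequence ending at i; dec[i] = longest strictly decreasing subsequence starting at i:
i:      1  2  3  4  5  6  7  8  9 10 11 12 13 14
a[i]:  10  6 15 12 10  4  9  9  8 11  4 10  9 10
inc:    1  1  2  2  2  1  2  2  2  3  1  3  3  4
dec:    4  2  6  5  4  1  3  3  2  3  1  2  1  1
Best peak at i=3 (value 15): inc=2, dec=6, length 2+6−1 = 7.

7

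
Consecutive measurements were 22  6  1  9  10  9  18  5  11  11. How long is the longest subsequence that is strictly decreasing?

Negate each value so 'decreasing' becomes 'increasing', then run patience tails on the negated sequence:
-22 → extends → [-22]
-6 → extends → [-22, -6]
-1 → extends → [-22, -6, -1]
-9 → replaces -6 → [-22, -9, -1]
-10 → replaces -9 → [-22, -10, -1]
-9 → replaces -1 → [-22, -10, -9]
-18 → replaces -10 → [-22, -18, -9]
-5 → extends → [-22, -18, -9, -5]
-11 → replaces -9 → [-22, -18, -11, -5]
-11 → already a tail → [-22, -18, -11, -5]
Four tails, so the longest strictly decreasing subsequence of the original has length 4.

4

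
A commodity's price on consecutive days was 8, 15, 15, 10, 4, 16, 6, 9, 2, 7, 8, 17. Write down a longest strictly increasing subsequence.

4, 6, 7, 8, 17

Patience tails give the LIS length; then backtrack through the dp parents:
8 → extends → [8]
15 → extends → [8, 15]
15 → already a tail → [8, 15]
10 → replaces 15 → [8, 10]
4 → replaces 8 → [4, 10]
16 → extends → [4, 10, 16]
6 → replaces 10 → [4, 6, 16]
9 → replaces 16 → [4, 6, 9]
2 → replaces 4 → [2, 6, 9]
7 → replaces 9 → [2, 6, 7]
8 → extends → [2, 6, 7, 8]
17 → extends → [2, 6, 7, 8, 17]
Length 5; one witness is 4, 6, 7, 8, 17.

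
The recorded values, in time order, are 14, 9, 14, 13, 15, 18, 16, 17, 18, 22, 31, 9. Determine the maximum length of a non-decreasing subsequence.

Track the smallest tail for each achievable length (allowing ties):
14 → extends → [14]
9 → replaces 14 → [9]
14 → extends → [9, 14]
13 → replaces 14 → [9, 13]
15 → extends → [9, 13, 15]
18 → extends → [9, 13, 15, 18]
16 → replaces 18 → [9, 13, 15, 16]
17 → extends → [9, 13, 15, 16, 17]
18 → extends → [9, 13, 15, 16, 17, 18]
22 → extends → [9, 13, 15, 16, 17, 18, 22]
31 → extends → [9, 13, 15, 16, 17, 18, 22, 31]
9 → replaces 13 → [9, 9, 15, 16, 17, 18, 22, 31]
Eight tails, so the longest non-decreasing subsequence has length 8 (e.g. 14, 14, 15, 16, 17, 18, 22, 31).

8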